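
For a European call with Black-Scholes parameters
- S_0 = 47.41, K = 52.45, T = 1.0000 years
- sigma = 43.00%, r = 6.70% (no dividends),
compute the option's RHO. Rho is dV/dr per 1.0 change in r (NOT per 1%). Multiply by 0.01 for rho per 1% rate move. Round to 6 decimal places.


d1 = 0.1358670746; d2 = -0.2941329254
phi(d1) = 0.3952770118; exp(-qT) = 1.0000000000; exp(-rT) = 0.9351952013
N(d2) = 0.3843281661
Rho = K*T*exp(-rT)*N(d2) = 52.4500 * 1.0000 * 0.9351952013 * 0.3843281661 = 18.851676

Answer: Rho = 18.851676


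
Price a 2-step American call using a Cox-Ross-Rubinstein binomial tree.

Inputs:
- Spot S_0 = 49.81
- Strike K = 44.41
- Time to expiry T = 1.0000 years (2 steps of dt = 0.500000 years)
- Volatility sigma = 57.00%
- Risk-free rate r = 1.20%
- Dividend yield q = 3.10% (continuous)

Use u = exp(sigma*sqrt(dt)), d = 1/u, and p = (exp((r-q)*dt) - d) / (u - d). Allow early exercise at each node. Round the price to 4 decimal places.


Answer: Price = V(0,0) = 12.9217

Derivation:
dt = T/N = 0.500000
u = exp(sigma*sqrt(dt)) = 1.496383; d = 1/u = 0.668278
p = (exp((r-q)*dt) - d) / (u - d) = 0.389162
Discount per step: exp(-r*dt) = 0.994018
Stock lattice S(k, i) with i counting down-moves:
  k=0: S(0,0) = 49.8100
  k=1: S(1,0) = 74.5348; S(1,1) = 33.2869
  k=2: S(2,0) = 111.5327; S(2,1) = 49.8100; S(2,2) = 22.2449
Terminal payoffs V(N, i) = max(S_T - K, 0):
  V(2,0) = 67.122664; V(2,1) = 5.400000; V(2,2) = 0.000000
Backward induction: V(k, i) = exp(-r*dt) * [p * V(k+1, i) + (1-p) * V(k+1, i+1)]; then take max(V_cont, immediate exercise) for American.
  V(1,0) = exp(-r*dt) * [p*67.122664 + (1-p)*5.400000] = 29.244117; exercise = 30.124837; V(1,0) = max -> 30.124837
  V(1,1) = exp(-r*dt) * [p*5.400000 + (1-p)*0.000000] = 2.088903; exercise = 0.000000; V(1,1) = max -> 2.088903
  V(0,0) = exp(-r*dt) * [p*30.124837 + (1-p)*2.088903] = 12.921658; exercise = 5.400000; V(0,0) = max -> 12.921658


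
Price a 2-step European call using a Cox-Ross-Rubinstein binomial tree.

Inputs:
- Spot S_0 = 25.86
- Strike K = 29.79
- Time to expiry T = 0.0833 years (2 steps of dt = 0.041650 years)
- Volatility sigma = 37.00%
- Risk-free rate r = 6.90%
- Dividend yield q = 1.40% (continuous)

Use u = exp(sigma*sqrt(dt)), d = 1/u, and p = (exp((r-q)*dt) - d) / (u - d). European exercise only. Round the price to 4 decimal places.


dt = T/N = 0.041650
u = exp(sigma*sqrt(dt)) = 1.078435; d = 1/u = 0.927270
p = (exp((r-q)*dt) - d) / (u - d) = 0.496303
Discount per step: exp(-r*dt) = 0.997130
Stock lattice S(k, i) with i counting down-moves:
  k=0: S(0,0) = 25.8600
  k=1: S(1,0) = 27.8883; S(1,1) = 23.9792
  k=2: S(2,0) = 30.0757; S(2,1) = 25.8600; S(2,2) = 22.2352
Terminal payoffs V(N, i) = max(S_T - K, 0):
  V(2,0) = 0.285745; V(2,1) = 0.000000; V(2,2) = 0.000000
Backward induction: V(k, i) = exp(-r*dt) * [p * V(k+1, i) + (1-p) * V(k+1, i+1)].
  V(1,0) = exp(-r*dt) * [p*0.285745 + (1-p)*0.000000] = 0.141409
  V(1,1) = exp(-r*dt) * [p*0.000000 + (1-p)*0.000000] = 0.000000
  V(0,0) = exp(-r*dt) * [p*0.141409 + (1-p)*0.000000] = 0.069980

Answer: Price = V(0,0) = 0.0700


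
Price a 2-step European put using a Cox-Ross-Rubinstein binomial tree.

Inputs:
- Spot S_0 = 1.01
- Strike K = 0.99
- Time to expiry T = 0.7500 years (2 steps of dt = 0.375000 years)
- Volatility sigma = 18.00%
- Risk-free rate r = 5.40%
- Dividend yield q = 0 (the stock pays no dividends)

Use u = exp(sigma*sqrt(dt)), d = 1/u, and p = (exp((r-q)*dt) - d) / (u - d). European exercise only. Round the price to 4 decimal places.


dt = T/N = 0.375000
u = exp(sigma*sqrt(dt)) = 1.116532; d = 1/u = 0.895631
p = (exp((r-q)*dt) - d) / (u - d) = 0.565076
Discount per step: exp(-r*dt) = 0.979954
Stock lattice S(k, i) with i counting down-moves:
  k=0: S(0,0) = 1.0100
  k=1: S(1,0) = 1.1277; S(1,1) = 0.9046
  k=2: S(2,0) = 1.2591; S(2,1) = 1.0100; S(2,2) = 0.8102
Terminal payoffs V(N, i) = max(K - S_T, 0):
  V(2,0) = 0.000000; V(2,1) = 0.000000; V(2,2) = 0.179824
Backward induction: V(k, i) = exp(-r*dt) * [p * V(k+1, i) + (1-p) * V(k+1, i+1)].
  V(1,0) = exp(-r*dt) * [p*0.000000 + (1-p)*0.000000] = 0.000000
  V(1,1) = exp(-r*dt) * [p*0.000000 + (1-p)*0.179824] = 0.076642
  V(0,0) = exp(-r*dt) * [p*0.000000 + (1-p)*0.076642] = 0.032665

Answer: Price = V(0,0) = 0.0327


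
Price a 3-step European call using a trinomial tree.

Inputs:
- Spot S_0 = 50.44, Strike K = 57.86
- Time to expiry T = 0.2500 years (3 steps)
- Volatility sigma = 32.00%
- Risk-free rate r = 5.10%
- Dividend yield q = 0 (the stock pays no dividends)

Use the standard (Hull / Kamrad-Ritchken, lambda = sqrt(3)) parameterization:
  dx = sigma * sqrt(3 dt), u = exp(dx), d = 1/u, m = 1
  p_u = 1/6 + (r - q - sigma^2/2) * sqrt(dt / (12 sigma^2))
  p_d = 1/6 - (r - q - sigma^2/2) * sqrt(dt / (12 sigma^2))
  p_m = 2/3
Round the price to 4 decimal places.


dt = T/N = 0.083333; dx = sigma*sqrt(3*dt) = 0.160000
u = exp(dx) = 1.173511; d = 1/u = 0.852144
p_u = 0.166615, p_m = 0.666667, p_d = 0.166719
Discount per step: exp(-r*dt) = 0.995759
Stock lattice S(k, j) with j the centered position index:
  k=0: S(0,+0) = 50.4400
  k=1: S(1,-1) = 42.9821; S(1,+0) = 50.4400; S(1,+1) = 59.1919
  k=2: S(2,-2) = 36.6270; S(2,-1) = 42.9821; S(2,+0) = 50.4400; S(2,+1) = 59.1919; S(2,+2) = 69.4623
  k=3: S(3,-3) = 31.2114; S(3,-2) = 36.6270; S(3,-1) = 42.9821; S(3,+0) = 50.4400; S(3,+1) = 59.1919; S(3,+2) = 69.4623; S(3,+3) = 81.5148
Terminal payoffs V(N, j) = max(S_T - K, 0):
  V(3,-3) = 0.000000; V(3,-2) = 0.000000; V(3,-1) = 0.000000; V(3,+0) = 0.000000; V(3,+1) = 1.331888; V(3,+2) = 11.602324; V(3,+3) = 23.654793
Backward induction: V(k, j) = exp(-r*dt) * [p_u * V(k+1, j+1) + p_m * V(k+1, j) + p_d * V(k+1, j-1)]
  V(2,-2) = exp(-r*dt) * [p_u*0.000000 + p_m*0.000000 + p_d*0.000000] = 0.000000
  V(2,-1) = exp(-r*dt) * [p_u*0.000000 + p_m*0.000000 + p_d*0.000000] = 0.000000
  V(2,+0) = exp(-r*dt) * [p_u*1.331888 + p_m*0.000000 + p_d*0.000000] = 0.220971
  V(2,+1) = exp(-r*dt) * [p_u*11.602324 + p_m*1.331888 + p_d*0.000000] = 2.809078
  V(2,+2) = exp(-r*dt) * [p_u*23.654793 + p_m*11.602324 + p_d*1.331888] = 11.847707
  V(1,-1) = exp(-r*dt) * [p_u*0.220971 + p_m*0.000000 + p_d*0.000000] = 0.036661
  V(1,+0) = exp(-r*dt) * [p_u*2.809078 + p_m*0.220971 + p_d*0.000000] = 0.612738
  V(1,+1) = exp(-r*dt) * [p_u*11.847707 + p_m*2.809078 + p_d*0.220971] = 3.867089
  V(0,+0) = exp(-r*dt) * [p_u*3.867089 + p_m*0.612738 + p_d*0.036661] = 1.054426

Answer: Price = V(0,0) = 1.0544


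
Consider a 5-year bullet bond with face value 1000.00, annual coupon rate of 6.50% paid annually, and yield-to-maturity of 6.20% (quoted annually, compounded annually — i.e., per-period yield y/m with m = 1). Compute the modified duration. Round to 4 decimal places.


Coupon per period c = face * coupon_rate / m = 65.000000
Periods per year m = 1; per-period yield y/m = 0.062000
Number of cashflows N = 5
Cashflows (t years, CF_t, discount factor 1/(1+y/m)^(m*t), PV):
  t = 1.0000: CF_t = 65.000000, DF = 0.941620, PV = 61.205273
  t = 2.0000: CF_t = 65.000000, DF = 0.886647, PV = 57.632084
  t = 3.0000: CF_t = 65.000000, DF = 0.834885, PV = 54.267499
  t = 4.0000: CF_t = 65.000000, DF = 0.786144, PV = 51.099340
  t = 5.0000: CF_t = 1065.000000, DF = 0.740248, PV = 788.364435
Price P = sum_t PV_t = 1012.568631
First compute Macaulay numerator sum_t t * PV_t:
  t * PV_t at t = 1.0000: 61.205273
  t * PV_t at t = 2.0000: 115.264168
  t * PV_t at t = 3.0000: 162.802497
  t * PV_t at t = 4.0000: 204.397359
  t * PV_t at t = 5.0000: 3941.822176
Macaulay duration D = 4485.491473 / 1012.568631 = 4.429815
Modified duration = D / (1 + y/m) = 4.429815 / (1 + 0.062000) = 4.171200

Answer: Modified duration = 4.1712


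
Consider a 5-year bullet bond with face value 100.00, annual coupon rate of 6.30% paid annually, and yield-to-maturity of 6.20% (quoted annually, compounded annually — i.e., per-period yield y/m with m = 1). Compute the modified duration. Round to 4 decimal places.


Coupon per period c = face * coupon_rate / m = 6.300000
Periods per year m = 1; per-period yield y/m = 0.062000
Number of cashflows N = 5
Cashflows (t years, CF_t, discount factor 1/(1+y/m)^(m*t), PV):
  t = 1.0000: CF_t = 6.300000, DF = 0.941620, PV = 5.932203
  t = 2.0000: CF_t = 6.300000, DF = 0.886647, PV = 5.585879
  t = 3.0000: CF_t = 6.300000, DF = 0.834885, PV = 5.259773
  t = 4.0000: CF_t = 6.300000, DF = 0.786144, PV = 4.952705
  t = 5.0000: CF_t = 106.300000, DF = 0.740248, PV = 78.688394
Price P = sum_t PV_t = 100.418954
First compute Macaulay numerator sum_t t * PV_t:
  t * PV_t at t = 1.0000: 5.932203
  t * PV_t at t = 2.0000: 11.171758
  t * PV_t at t = 3.0000: 15.779319
  t * PV_t at t = 4.0000: 19.810821
  t * PV_t at t = 5.0000: 393.441969
Macaulay duration D = 446.136070 / 100.418954 = 4.442748
Modified duration = D / (1 + y/m) = 4.442748 / (1 + 0.062000) = 4.183378

Answer: Modified duration = 4.1834


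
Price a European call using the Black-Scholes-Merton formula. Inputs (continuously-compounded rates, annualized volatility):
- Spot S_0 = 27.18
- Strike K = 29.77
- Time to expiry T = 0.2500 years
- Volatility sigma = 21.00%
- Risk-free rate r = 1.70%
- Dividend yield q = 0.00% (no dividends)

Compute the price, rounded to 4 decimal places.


Answer: Price = 0.3416

Derivation:
d1 = (ln(S/K) + (r - q + 0.5*sigma^2) * T) / (sigma * sqrt(T)) = -0.77387873
d2 = d1 - sigma * sqrt(T) = -0.87887873
exp(-rT) = 0.99575902; exp(-qT) = 1.00000000
C = S_0 * exp(-qT) * N(d1) - K * exp(-rT) * N(d2)
N(d1) = 0.21950126; N(d2) = 0.18973352
C = 27.1800 * 1.00000000 * 0.21950126 - 29.7700 * 0.99575902 * 0.18973352 = 0.3416


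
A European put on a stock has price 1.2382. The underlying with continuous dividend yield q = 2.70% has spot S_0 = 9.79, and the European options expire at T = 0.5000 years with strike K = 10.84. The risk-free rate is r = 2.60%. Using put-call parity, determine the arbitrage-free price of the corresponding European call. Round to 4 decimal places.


Answer: Call price = 0.1969

Derivation:
Put-call parity: C - P = S_0 * exp(-qT) - K * exp(-rT).
S_0 * exp(-qT) = 9.7900 * 0.98659072 = 9.65872311
K * exp(-rT) = 10.8400 * 0.98708414 = 10.69999202
C = P + S*exp(-qT) - K*exp(-rT)
C = 1.2382 + 9.65872311 - 10.69999202 = 0.1969


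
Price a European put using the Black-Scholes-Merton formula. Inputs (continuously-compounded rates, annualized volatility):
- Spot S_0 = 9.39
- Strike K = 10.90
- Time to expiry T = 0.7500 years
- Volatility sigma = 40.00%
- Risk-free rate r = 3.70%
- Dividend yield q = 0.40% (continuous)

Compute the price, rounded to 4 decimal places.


Answer: Price = 2.0790

Derivation:
d1 = (ln(S/K) + (r - q + 0.5*sigma^2) * T) / (sigma * sqrt(T)) = -0.18581296
d2 = d1 - sigma * sqrt(T) = -0.53222312
exp(-rT) = 0.97263149; exp(-qT) = 0.99700450
P = K * exp(-rT) * N(-d2) - S_0 * exp(-qT) * N(-d1)
N(-d1) = 0.57370428; N(-d2) = 0.70271426
P = 10.9000 * 0.97263149 * 0.70271426 - 9.3900 * 0.99700450 * 0.57370428 = 2.0790


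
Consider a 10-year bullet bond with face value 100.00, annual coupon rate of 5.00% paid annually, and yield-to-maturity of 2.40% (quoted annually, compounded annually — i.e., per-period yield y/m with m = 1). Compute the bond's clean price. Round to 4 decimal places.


Coupon per period c = face * coupon_rate / m = 5.000000
Periods per year m = 1; per-period yield y/m = 0.024000
Number of cashflows N = 10
Cashflows (t years, CF_t, discount factor 1/(1+y/m)^(m*t), PV):
  t = 1.0000: CF_t = 5.000000, DF = 0.976562, PV = 4.882812
  t = 2.0000: CF_t = 5.000000, DF = 0.953674, PV = 4.768372
  t = 3.0000: CF_t = 5.000000, DF = 0.931323, PV = 4.656613
  t = 4.0000: CF_t = 5.000000, DF = 0.909495, PV = 4.547474
  t = 5.0000: CF_t = 5.000000, DF = 0.888178, PV = 4.440892
  t = 6.0000: CF_t = 5.000000, DF = 0.867362, PV = 4.336809
  t = 7.0000: CF_t = 5.000000, DF = 0.847033, PV = 4.235165
  t = 8.0000: CF_t = 5.000000, DF = 0.827181, PV = 4.135903
  t = 9.0000: CF_t = 5.000000, DF = 0.807794, PV = 4.038968
  t = 10.0000: CF_t = 105.000000, DF = 0.788861, PV = 82.830395
Price P = sum_t PV_t = 122.873402

Answer: Price = 122.8734


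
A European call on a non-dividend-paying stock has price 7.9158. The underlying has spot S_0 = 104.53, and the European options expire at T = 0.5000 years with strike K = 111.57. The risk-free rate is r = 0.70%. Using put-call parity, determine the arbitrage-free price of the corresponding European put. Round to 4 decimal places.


Answer: Put price = 14.5660

Derivation:
Put-call parity: C - P = S_0 * exp(-qT) - K * exp(-rT).
S_0 * exp(-qT) = 104.5300 * 1.00000000 = 104.53000000
K * exp(-rT) = 111.5700 * 0.99650612 = 111.18018757
P = C - S*exp(-qT) + K*exp(-rT)
P = 7.9158 - 104.53000000 + 111.18018757 = 14.5660


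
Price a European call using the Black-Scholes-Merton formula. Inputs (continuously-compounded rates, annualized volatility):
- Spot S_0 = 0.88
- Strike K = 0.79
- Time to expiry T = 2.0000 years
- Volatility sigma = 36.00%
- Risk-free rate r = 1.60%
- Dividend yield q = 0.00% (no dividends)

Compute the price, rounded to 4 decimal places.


Answer: Price = 0.2288

Derivation:
d1 = (ln(S/K) + (r - q + 0.5*sigma^2) * T) / (sigma * sqrt(T)) = 0.52932631
d2 = d1 - sigma * sqrt(T) = 0.02020943
exp(-rT) = 0.96850658; exp(-qT) = 1.00000000
C = S_0 * exp(-qT) * N(d1) - K * exp(-rT) * N(d2)
N(d1) = 0.70171045; N(d2) = 0.50806185
C = 0.8800 * 1.00000000 * 0.70171045 - 0.7900 * 0.96850658 * 0.50806185 = 0.2288


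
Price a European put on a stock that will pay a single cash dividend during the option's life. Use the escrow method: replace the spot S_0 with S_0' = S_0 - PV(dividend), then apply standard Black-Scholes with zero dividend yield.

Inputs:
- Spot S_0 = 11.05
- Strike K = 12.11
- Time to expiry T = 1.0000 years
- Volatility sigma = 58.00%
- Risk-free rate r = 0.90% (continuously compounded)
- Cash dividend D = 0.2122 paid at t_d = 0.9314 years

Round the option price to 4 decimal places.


PV(D) = D * exp(-r * t_d) = 0.2122 * 0.99165244 = 0.21042865
S_0' = S_0 - PV(D) = 11.0500 - 0.21042865 = 10.83957135
d1 = (ln(S_0'/K) + (r + sigma^2/2)*T) / (sigma*sqrt(T)) = 0.11443430
d2 = d1 - sigma*sqrt(T) = -0.46556570
exp(-rT) = 0.99104038
N(-d1) = 0.45444676; N(-d2) = 0.67923680
P = K * exp(-rT) * N(-d2) - S_0' * N(-d1) = 12.1100 * 0.99104038 * 0.67923680 - 10.83957135 * 0.45444676 = 3.2259

Answer: Price = 3.2259


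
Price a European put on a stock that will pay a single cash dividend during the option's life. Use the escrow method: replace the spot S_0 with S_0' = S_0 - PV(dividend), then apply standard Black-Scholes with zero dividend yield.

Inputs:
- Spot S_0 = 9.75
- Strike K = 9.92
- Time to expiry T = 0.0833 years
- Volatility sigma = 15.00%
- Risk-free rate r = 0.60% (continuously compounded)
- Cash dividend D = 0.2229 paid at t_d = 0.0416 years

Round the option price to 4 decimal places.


PV(D) = D * exp(-r * t_d) = 0.2229 * 0.99975043 = 0.22284437
S_0' = S_0 - PV(D) = 9.7500 - 0.22284437 = 9.52715563
d1 = (ln(S_0'/K) + (r + sigma^2/2)*T) / (sigma*sqrt(T)) = -0.90014875
d2 = d1 - sigma*sqrt(T) = -0.94344136
exp(-rT) = 0.99950032
N(-d1) = 0.81597945; N(-d2) = 0.82727240
P = K * exp(-rT) * N(-d2) - S_0' * N(-d1) = 9.9200 * 0.99950032 * 0.82727240 - 9.52715563 * 0.81597945 = 0.4285

Answer: Price = 0.4285


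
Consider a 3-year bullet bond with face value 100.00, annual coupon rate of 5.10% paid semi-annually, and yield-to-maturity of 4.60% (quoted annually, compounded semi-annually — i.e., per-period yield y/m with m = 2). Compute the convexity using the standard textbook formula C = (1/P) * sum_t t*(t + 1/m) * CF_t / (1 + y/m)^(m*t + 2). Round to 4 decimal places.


Answer: Convexity = 9.2382

Derivation:
Coupon per period c = face * coupon_rate / m = 2.550000
Periods per year m = 2; per-period yield y/m = 0.023000
Number of cashflows N = 6
Cashflows (t years, CF_t, discount factor 1/(1+y/m)^(m*t), PV):
  t = 0.5000: CF_t = 2.550000, DF = 0.977517, PV = 2.492669
  t = 1.0000: CF_t = 2.550000, DF = 0.955540, PV = 2.436626
  t = 1.5000: CF_t = 2.550000, DF = 0.934056, PV = 2.381844
  t = 2.0000: CF_t = 2.550000, DF = 0.913056, PV = 2.328293
  t = 2.5000: CF_t = 2.550000, DF = 0.892528, PV = 2.275946
  t = 3.0000: CF_t = 102.550000, DF = 0.872461, PV = 89.470912
Price P = sum_t PV_t = 101.386290
Convexity numerator sum_t t*(t + 1/m) * CF_t / (1+y/m)^(m*t + 2):
  t = 0.5000: term = 1.190922
  t = 1.0000: term = 3.492440
  t = 1.5000: term = 6.827839
  t = 2.0000: term = 11.123882
  t = 2.5000: term = 16.310678
  t = 3.0000: term = 897.676579
Convexity = (1/P) * sum = 936.622339 / 101.386290 = 9.238156


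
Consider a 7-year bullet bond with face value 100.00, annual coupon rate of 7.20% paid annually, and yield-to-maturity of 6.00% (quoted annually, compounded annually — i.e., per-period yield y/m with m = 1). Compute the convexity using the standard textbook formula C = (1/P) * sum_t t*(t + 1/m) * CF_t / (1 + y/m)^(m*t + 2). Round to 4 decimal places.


Coupon per period c = face * coupon_rate / m = 7.200000
Periods per year m = 1; per-period yield y/m = 0.060000
Number of cashflows N = 7
Cashflows (t years, CF_t, discount factor 1/(1+y/m)^(m*t), PV):
  t = 1.0000: CF_t = 7.200000, DF = 0.943396, PV = 6.792453
  t = 2.0000: CF_t = 7.200000, DF = 0.889996, PV = 6.407974
  t = 3.0000: CF_t = 7.200000, DF = 0.839619, PV = 6.045259
  t = 4.0000: CF_t = 7.200000, DF = 0.792094, PV = 5.703074
  t = 5.0000: CF_t = 7.200000, DF = 0.747258, PV = 5.380259
  t = 6.0000: CF_t = 7.200000, DF = 0.704961, PV = 5.075716
  t = 7.0000: CF_t = 107.200000, DF = 0.665057, PV = 71.294123
Price P = sum_t PV_t = 106.698858
Convexity numerator sum_t t*(t + 1/m) * CF_t / (1+y/m)^(m*t + 2):
  t = 1.0000: term = 12.090518
  t = 2.0000: term = 34.218446
  t = 3.0000: term = 64.563106
  t = 4.0000: term = 101.514318
  t = 5.0000: term = 143.652337
  t = 6.0000: term = 189.729501
  t = 7.0000: term = 3553.284856
Convexity = (1/P) * sum = 4099.053082 / 106.698858 = 38.417029

Answer: Convexity = 38.4170


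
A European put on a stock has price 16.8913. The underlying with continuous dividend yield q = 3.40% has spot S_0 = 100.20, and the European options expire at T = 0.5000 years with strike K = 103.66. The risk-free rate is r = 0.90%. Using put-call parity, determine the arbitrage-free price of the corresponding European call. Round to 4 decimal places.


Put-call parity: C - P = S_0 * exp(-qT) - K * exp(-rT).
S_0 * exp(-qT) = 100.2000 * 0.98314368 = 98.51099720
K * exp(-rT) = 103.6600 * 0.99551011 = 103.19457798
C = P + S*exp(-qT) - K*exp(-rT)
C = 16.8913 + 98.51099720 - 103.19457798 = 12.2077

Answer: Call price = 12.2077


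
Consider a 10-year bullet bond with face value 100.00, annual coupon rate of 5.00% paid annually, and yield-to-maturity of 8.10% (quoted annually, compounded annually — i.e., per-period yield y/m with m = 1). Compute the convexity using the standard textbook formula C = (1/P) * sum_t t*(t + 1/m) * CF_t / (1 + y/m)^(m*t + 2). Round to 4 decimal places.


Coupon per period c = face * coupon_rate / m = 5.000000
Periods per year m = 1; per-period yield y/m = 0.081000
Number of cashflows N = 10
Cashflows (t years, CF_t, discount factor 1/(1+y/m)^(m*t), PV):
  t = 1.0000: CF_t = 5.000000, DF = 0.925069, PV = 4.625347
  t = 2.0000: CF_t = 5.000000, DF = 0.855753, PV = 4.278767
  t = 3.0000: CF_t = 5.000000, DF = 0.791631, PV = 3.958156
  t = 4.0000: CF_t = 5.000000, DF = 0.732314, PV = 3.661569
  t = 5.0000: CF_t = 5.000000, DF = 0.677441, PV = 3.387205
  t = 6.0000: CF_t = 5.000000, DF = 0.626680, PV = 3.133400
  t = 7.0000: CF_t = 5.000000, DF = 0.579722, PV = 2.898612
  t = 8.0000: CF_t = 5.000000, DF = 0.536284, PV = 2.681418
  t = 9.0000: CF_t = 5.000000, DF = 0.496099, PV = 2.480497
  t = 10.0000: CF_t = 105.000000, DF = 0.458926, PV = 48.187274
Price P = sum_t PV_t = 79.292246
Convexity numerator sum_t t*(t + 1/m) * CF_t / (1+y/m)^(m*t + 2):
  t = 1.0000: term = 7.916312
  t = 2.0000: term = 21.969414
  t = 3.0000: term = 40.646465
  t = 4.0000: term = 62.668000
  t = 5.0000: term = 86.958372
  t = 6.0000: term = 112.619538
  t = 7.0000: term = 138.907849
  t = 8.0000: term = 165.213511
  t = 9.0000: term = 191.042451
  t = 10.0000: term = 4536.006381
Convexity = (1/P) * sum = 5363.948294 / 79.292246 = 67.647829

Answer: Convexity = 67.6478


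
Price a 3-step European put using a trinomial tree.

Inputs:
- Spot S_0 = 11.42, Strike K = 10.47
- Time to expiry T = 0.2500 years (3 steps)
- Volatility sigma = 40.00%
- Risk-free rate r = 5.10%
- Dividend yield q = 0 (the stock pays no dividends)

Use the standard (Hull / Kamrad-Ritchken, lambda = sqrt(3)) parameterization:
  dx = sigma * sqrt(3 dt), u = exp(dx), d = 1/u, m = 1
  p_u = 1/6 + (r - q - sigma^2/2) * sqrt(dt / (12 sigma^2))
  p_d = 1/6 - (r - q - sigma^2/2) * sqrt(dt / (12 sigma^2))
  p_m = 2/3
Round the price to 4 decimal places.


dt = T/N = 0.083333; dx = sigma*sqrt(3*dt) = 0.200000
u = exp(dx) = 1.221403; d = 1/u = 0.818731
p_u = 0.160625, p_m = 0.666667, p_d = 0.172708
Discount per step: exp(-r*dt) = 0.995759
Stock lattice S(k, j) with j the centered position index:
  k=0: S(0,+0) = 11.4200
  k=1: S(1,-1) = 9.3499; S(1,+0) = 11.4200; S(1,+1) = 13.9484
  k=2: S(2,-2) = 7.6551; S(2,-1) = 9.3499; S(2,+0) = 11.4200; S(2,+1) = 13.9484; S(2,+2) = 17.0366
  k=3: S(3,-3) = 6.2674; S(3,-2) = 7.6551; S(3,-1) = 9.3499; S(3,+0) = 11.4200; S(3,+1) = 13.9484; S(3,+2) = 17.0366; S(3,+3) = 20.8086
Terminal payoffs V(N, j) = max(K - S_T, 0):
  V(3,-3) = 4.202571; V(3,-2) = 2.814945; V(3,-1) = 1.120095; V(3,+0) = 0.000000; V(3,+1) = 0.000000; V(3,+2) = 0.000000; V(3,+3) = 0.000000
Backward induction: V(k, j) = exp(-r*dt) * [p_u * V(k+1, j+1) + p_m * V(k+1, j) + p_d * V(k+1, j-1)]
  V(2,-2) = exp(-r*dt) * [p_u*1.120095 + p_m*2.814945 + p_d*4.202571] = 2.770564
  V(2,-1) = exp(-r*dt) * [p_u*0.000000 + p_m*1.120095 + p_d*2.814945] = 1.227666
  V(2,+0) = exp(-r*dt) * [p_u*0.000000 + p_m*0.000000 + p_d*1.120095] = 0.192629
  V(2,+1) = exp(-r*dt) * [p_u*0.000000 + p_m*0.000000 + p_d*0.000000] = 0.000000
  V(2,+2) = exp(-r*dt) * [p_u*0.000000 + p_m*0.000000 + p_d*0.000000] = 0.000000
  V(1,-1) = exp(-r*dt) * [p_u*0.192629 + p_m*1.227666 + p_d*2.770564] = 1.322253
  V(1,+0) = exp(-r*dt) * [p_u*0.000000 + p_m*0.192629 + p_d*1.227666] = 0.339004
  V(1,+1) = exp(-r*dt) * [p_u*0.000000 + p_m*0.000000 + p_d*0.192629] = 0.033128
  V(0,+0) = exp(-r*dt) * [p_u*0.033128 + p_m*0.339004 + p_d*1.322253] = 0.457738

Answer: Price = V(0,0) = 0.4577


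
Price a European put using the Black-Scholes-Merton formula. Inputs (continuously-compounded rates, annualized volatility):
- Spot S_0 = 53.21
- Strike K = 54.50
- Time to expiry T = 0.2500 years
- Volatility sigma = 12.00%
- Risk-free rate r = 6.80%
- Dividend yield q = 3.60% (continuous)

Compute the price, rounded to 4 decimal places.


Answer: Price = 1.7409

Derivation:
d1 = (ln(S/K) + (r - q + 0.5*sigma^2) * T) / (sigma * sqrt(T)) = -0.23590588
d2 = d1 - sigma * sqrt(T) = -0.29590588
exp(-rT) = 0.98314368; exp(-qT) = 0.99104038
P = K * exp(-rT) * N(-d2) - S_0 * exp(-qT) * N(-d1)
N(-d1) = 0.59324715; N(-d2) = 0.61634902
P = 54.5000 * 0.98314368 * 0.61634902 - 53.2100 * 0.99104038 * 0.59324715 = 1.7409


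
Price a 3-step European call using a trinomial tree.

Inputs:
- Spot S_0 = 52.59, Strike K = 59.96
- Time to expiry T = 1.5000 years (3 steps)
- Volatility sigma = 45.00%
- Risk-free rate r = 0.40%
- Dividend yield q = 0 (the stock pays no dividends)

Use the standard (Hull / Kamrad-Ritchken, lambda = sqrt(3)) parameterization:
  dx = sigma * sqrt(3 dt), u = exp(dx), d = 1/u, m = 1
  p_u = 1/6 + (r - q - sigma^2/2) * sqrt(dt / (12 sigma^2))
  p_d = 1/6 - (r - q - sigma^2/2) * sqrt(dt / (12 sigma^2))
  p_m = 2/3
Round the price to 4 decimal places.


Answer: Price = V(0,0) = 8.7094

Derivation:
dt = T/N = 0.500000; dx = sigma*sqrt(3*dt) = 0.551135
u = exp(dx) = 1.735222; d = 1/u = 0.576295
p_u = 0.122553, p_m = 0.666667, p_d = 0.210780
Discount per step: exp(-r*dt) = 0.998002
Stock lattice S(k, j) with j the centered position index:
  k=0: S(0,+0) = 52.5900
  k=1: S(1,-1) = 30.3074; S(1,+0) = 52.5900; S(1,+1) = 91.2553
  k=2: S(2,-2) = 17.4660; S(2,-1) = 30.3074; S(2,+0) = 52.5900; S(2,+1) = 91.2553; S(2,+2) = 158.3482
  k=3: S(3,-3) = 10.0656; S(3,-2) = 17.4660; S(3,-1) = 30.3074; S(3,+0) = 52.5900; S(3,+1) = 91.2553; S(3,+2) = 158.3482; S(3,+3) = 274.7692
Terminal payoffs V(N, j) = max(S_T - K, 0):
  V(3,-3) = 0.000000; V(3,-2) = 0.000000; V(3,-1) = 0.000000; V(3,+0) = 0.000000; V(3,+1) = 31.295310; V(3,+2) = 98.388195; V(3,+3) = 214.809225
Backward induction: V(k, j) = exp(-r*dt) * [p_u * V(k+1, j+1) + p_m * V(k+1, j) + p_d * V(k+1, j-1)]
  V(2,-2) = exp(-r*dt) * [p_u*0.000000 + p_m*0.000000 + p_d*0.000000] = 0.000000
  V(2,-1) = exp(-r*dt) * [p_u*0.000000 + p_m*0.000000 + p_d*0.000000] = 0.000000
  V(2,+0) = exp(-r*dt) * [p_u*31.295310 + p_m*0.000000 + p_d*0.000000] = 3.827676
  V(2,+1) = exp(-r*dt) * [p_u*98.388195 + p_m*31.295310 + p_d*0.000000] = 32.855548
  V(2,+2) = exp(-r*dt) * [p_u*214.809225 + p_m*98.388195 + p_d*31.295310] = 98.317281
  V(1,-1) = exp(-r*dt) * [p_u*3.827676 + p_m*0.000000 + p_d*0.000000] = 0.468157
  V(1,+0) = exp(-r*dt) * [p_u*32.855548 + p_m*3.827676 + p_d*0.000000] = 6.565192
  V(1,+1) = exp(-r*dt) * [p_u*98.317281 + p_m*32.855548 + p_d*3.827676] = 34.690142
  V(0,+0) = exp(-r*dt) * [p_u*34.690142 + p_m*6.565192 + p_d*0.468157] = 8.709424


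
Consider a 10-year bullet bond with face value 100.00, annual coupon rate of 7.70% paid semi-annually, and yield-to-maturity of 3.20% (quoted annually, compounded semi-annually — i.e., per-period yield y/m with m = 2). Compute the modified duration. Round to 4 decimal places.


Coupon per period c = face * coupon_rate / m = 3.850000
Periods per year m = 2; per-period yield y/m = 0.016000
Number of cashflows N = 20
Cashflows (t years, CF_t, discount factor 1/(1+y/m)^(m*t), PV):
  t = 0.5000: CF_t = 3.850000, DF = 0.984252, PV = 3.789370
  t = 1.0000: CF_t = 3.850000, DF = 0.968752, PV = 3.729695
  t = 1.5000: CF_t = 3.850000, DF = 0.953496, PV = 3.670960
  t = 2.0000: CF_t = 3.850000, DF = 0.938480, PV = 3.613149
  t = 2.5000: CF_t = 3.850000, DF = 0.923701, PV = 3.556249
  t = 3.0000: CF_t = 3.850000, DF = 0.909155, PV = 3.500245
  t = 3.5000: CF_t = 3.850000, DF = 0.894837, PV = 3.445123
  t = 4.0000: CF_t = 3.850000, DF = 0.880745, PV = 3.390869
  t = 4.5000: CF_t = 3.850000, DF = 0.866875, PV = 3.337470
  t = 5.0000: CF_t = 3.850000, DF = 0.853224, PV = 3.284911
  t = 5.5000: CF_t = 3.850000, DF = 0.839787, PV = 3.233180
  t = 6.0000: CF_t = 3.850000, DF = 0.826562, PV = 3.182264
  t = 6.5000: CF_t = 3.850000, DF = 0.813545, PV = 3.132150
  t = 7.0000: CF_t = 3.850000, DF = 0.800734, PV = 3.082825
  t = 7.5000: CF_t = 3.850000, DF = 0.788124, PV = 3.034276
  t = 8.0000: CF_t = 3.850000, DF = 0.775712, PV = 2.986492
  t = 8.5000: CF_t = 3.850000, DF = 0.763496, PV = 2.939461
  t = 9.0000: CF_t = 3.850000, DF = 0.751473, PV = 2.893170
  t = 9.5000: CF_t = 3.850000, DF = 0.739639, PV = 2.847608
  t = 10.0000: CF_t = 103.850000, DF = 0.727991, PV = 75.601836
Price P = sum_t PV_t = 138.251306
First compute Macaulay numerator sum_t t * PV_t:
  t * PV_t at t = 0.5000: 1.894685
  t * PV_t at t = 1.0000: 3.729695
  t * PV_t at t = 1.5000: 5.506439
  t * PV_t at t = 2.0000: 7.226298
  t * PV_t at t = 2.5000: 8.890623
  t * PV_t at t = 3.0000: 10.500736
  t * PV_t at t = 3.5000: 12.057932
  t * PV_t at t = 4.0000: 13.563478
  t * PV_t at t = 4.5000: 15.018615
  t * PV_t at t = 5.0000: 16.424557
  t * PV_t at t = 5.5000: 17.782492
  t * PV_t at t = 6.0000: 19.093585
  t * PV_t at t = 6.5000: 20.358974
  t * PV_t at t = 7.0000: 21.579772
  t * PV_t at t = 7.5000: 22.757071
  t * PV_t at t = 8.0000: 23.891939
  t * PV_t at t = 8.5000: 24.985418
  t * PV_t at t = 9.0000: 26.038532
  t * PV_t at t = 9.5000: 27.052281
  t * PV_t at t = 10.0000: 756.018359
Macaulay duration D = 1054.371481 / 138.251306 = 7.626485
Modified duration = D / (1 + y/m) = 7.626485 / (1 + 0.016000) = 7.506383

Answer: Modified duration = 7.5064


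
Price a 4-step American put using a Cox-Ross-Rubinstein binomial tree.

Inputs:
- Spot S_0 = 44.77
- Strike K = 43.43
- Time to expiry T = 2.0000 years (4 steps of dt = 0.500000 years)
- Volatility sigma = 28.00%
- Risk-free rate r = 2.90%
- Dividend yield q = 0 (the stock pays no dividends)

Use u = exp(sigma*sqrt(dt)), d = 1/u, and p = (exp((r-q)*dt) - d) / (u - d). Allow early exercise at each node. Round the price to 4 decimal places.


dt = T/N = 0.500000
u = exp(sigma*sqrt(dt)) = 1.218950; d = 1/u = 0.820378
p = (exp((r-q)*dt) - d) / (u - d) = 0.487309
Discount per step: exp(-r*dt) = 0.985605
Stock lattice S(k, i) with i counting down-moves:
  k=0: S(0,0) = 44.7700
  k=1: S(1,0) = 54.5724; S(1,1) = 36.7283
  k=2: S(2,0) = 66.5210; S(2,1) = 44.7700; S(2,2) = 30.1311
  k=3: S(3,0) = 81.0858; S(3,1) = 54.5724; S(3,2) = 36.7283; S(3,3) = 24.7189
  k=4: S(4,0) = 98.8396; S(4,1) = 66.5210; S(4,2) = 44.7700; S(4,3) = 30.1311; S(4,4) = 20.2789
Terminal payoffs V(N, i) = max(K - S_T, 0):
  V(4,0) = 0.000000; V(4,1) = 0.000000; V(4,2) = 0.000000; V(4,3) = 13.298882; V(4,4) = 23.151146
Backward induction: V(k, i) = exp(-r*dt) * [p * V(k+1, i) + (1-p) * V(k+1, i+1)]; then take max(V_cont, immediate exercise) for American.
  V(3,0) = exp(-r*dt) * [p*0.000000 + (1-p)*0.000000] = 0.000000; exercise = 0.000000; V(3,0) = max -> 0.000000
  V(3,1) = exp(-r*dt) * [p*0.000000 + (1-p)*0.000000] = 0.000000; exercise = 0.000000; V(3,1) = max -> 0.000000
  V(3,2) = exp(-r*dt) * [p*0.000000 + (1-p)*13.298882] = 6.720073; exercise = 6.701671; V(3,2) = max -> 6.720073
  V(3,3) = exp(-r*dt) * [p*13.298882 + (1-p)*23.151146] = 18.085898; exercise = 18.711089; V(3,3) = max -> 18.711089
  V(2,0) = exp(-r*dt) * [p*0.000000 + (1-p)*0.000000] = 0.000000; exercise = 0.000000; V(2,0) = max -> 0.000000
  V(2,1) = exp(-r*dt) * [p*0.000000 + (1-p)*6.720073] = 3.395727; exercise = 0.000000; V(2,1) = max -> 3.395727
  V(2,2) = exp(-r*dt) * [p*6.720073 + (1-p)*18.711089] = 12.682528; exercise = 13.298882; V(2,2) = max -> 13.298882
  V(1,0) = exp(-r*dt) * [p*0.000000 + (1-p)*3.395727] = 1.715899; exercise = 0.000000; V(1,0) = max -> 1.715899
  V(1,1) = exp(-r*dt) * [p*3.395727 + (1-p)*13.298882] = 8.351018; exercise = 6.701671; V(1,1) = max -> 8.351018
  V(0,0) = exp(-r*dt) * [p*1.715899 + (1-p)*8.351018] = 5.043997; exercise = 0.000000; V(0,0) = max -> 5.043997

Answer: Price = V(0,0) = 5.0440


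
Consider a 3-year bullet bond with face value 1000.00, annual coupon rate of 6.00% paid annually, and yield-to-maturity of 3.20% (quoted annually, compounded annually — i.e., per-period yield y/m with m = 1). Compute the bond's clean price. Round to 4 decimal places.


Coupon per period c = face * coupon_rate / m = 60.000000
Periods per year m = 1; per-period yield y/m = 0.032000
Number of cashflows N = 3
Cashflows (t years, CF_t, discount factor 1/(1+y/m)^(m*t), PV):
  t = 1.0000: CF_t = 60.000000, DF = 0.968992, PV = 58.139535
  t = 2.0000: CF_t = 60.000000, DF = 0.938946, PV = 56.336759
  t = 3.0000: CF_t = 1060.000000, DF = 0.909831, PV = 964.421255
Price P = sum_t PV_t = 1078.897549

Answer: Price = 1078.8975


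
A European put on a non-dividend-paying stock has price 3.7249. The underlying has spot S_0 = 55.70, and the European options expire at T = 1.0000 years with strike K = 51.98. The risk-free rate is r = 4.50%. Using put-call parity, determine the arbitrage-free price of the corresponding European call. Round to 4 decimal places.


Put-call parity: C - P = S_0 * exp(-qT) - K * exp(-rT).
S_0 * exp(-qT) = 55.7000 * 1.00000000 = 55.70000000
K * exp(-rT) = 51.9800 * 0.95599748 = 49.69274911
C = P + S*exp(-qT) - K*exp(-rT)
C = 3.7249 + 55.70000000 - 49.69274911 = 9.7322

Answer: Call price = 9.7322


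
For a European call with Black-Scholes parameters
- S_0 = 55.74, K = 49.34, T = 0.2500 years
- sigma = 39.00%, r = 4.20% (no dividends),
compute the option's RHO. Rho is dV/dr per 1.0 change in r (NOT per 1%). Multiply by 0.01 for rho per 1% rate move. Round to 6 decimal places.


Answer: Rho = 8.784142

Derivation:
d1 = 0.7767969792; d2 = 0.5817969792
phi(d1) = 0.2950397144; exp(-qT) = 1.0000000000; exp(-rT) = 0.9895549326
N(d2) = 0.7196482805
Rho = K*T*exp(-rT)*N(d2) = 49.3400 * 0.2500 * 0.9895549326 * 0.7196482805 = 8.784142


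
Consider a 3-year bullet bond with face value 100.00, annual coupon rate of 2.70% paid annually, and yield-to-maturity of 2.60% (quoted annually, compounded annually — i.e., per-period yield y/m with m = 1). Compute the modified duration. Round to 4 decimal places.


Answer: Modified duration = 2.8479

Derivation:
Coupon per period c = face * coupon_rate / m = 2.700000
Periods per year m = 1; per-period yield y/m = 0.026000
Number of cashflows N = 3
Cashflows (t years, CF_t, discount factor 1/(1+y/m)^(m*t), PV):
  t = 1.0000: CF_t = 2.700000, DF = 0.974659, PV = 2.631579
  t = 2.0000: CF_t = 2.700000, DF = 0.949960, PV = 2.564892
  t = 3.0000: CF_t = 102.700000, DF = 0.925887, PV = 95.088580
Price P = sum_t PV_t = 100.285051
First compute Macaulay numerator sum_t t * PV_t:
  t * PV_t at t = 1.0000: 2.631579
  t * PV_t at t = 2.0000: 5.129784
  t * PV_t at t = 3.0000: 285.265740
Macaulay duration D = 293.027102 / 100.285051 = 2.921942
Modified duration = D / (1 + y/m) = 2.921942 / (1 + 0.026000) = 2.847897


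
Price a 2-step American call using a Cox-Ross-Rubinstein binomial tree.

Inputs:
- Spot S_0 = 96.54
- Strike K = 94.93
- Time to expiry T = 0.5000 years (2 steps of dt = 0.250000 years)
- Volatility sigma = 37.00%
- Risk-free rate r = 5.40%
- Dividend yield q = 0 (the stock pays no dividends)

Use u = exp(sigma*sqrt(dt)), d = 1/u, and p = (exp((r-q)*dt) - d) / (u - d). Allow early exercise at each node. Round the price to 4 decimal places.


Answer: Price = V(0,0) = 11.2786

Derivation:
dt = T/N = 0.250000
u = exp(sigma*sqrt(dt)) = 1.203218; d = 1/u = 0.831104
p = (exp((r-q)*dt) - d) / (u - d) = 0.490407
Discount per step: exp(-r*dt) = 0.986591
Stock lattice S(k, i) with i counting down-moves:
  k=0: S(0,0) = 96.5400
  k=1: S(1,0) = 116.1587; S(1,1) = 80.2348
  k=2: S(2,0) = 139.7643; S(2,1) = 96.5400; S(2,2) = 66.6835
Terminal payoffs V(N, i) = max(S_T - K, 0):
  V(2,0) = 44.834300; V(2,1) = 1.610000; V(2,2) = 0.000000
Backward induction: V(k, i) = exp(-r*dt) * [p * V(k+1, i) + (1-p) * V(k+1, i+1)]; then take max(V_cont, immediate exercise) for American.
  V(1,0) = exp(-r*dt) * [p*44.834300 + (1-p)*1.610000] = 22.501652; exercise = 21.228708; V(1,0) = max -> 22.501652
  V(1,1) = exp(-r*dt) * [p*1.610000 + (1-p)*0.000000] = 0.778967; exercise = 0.000000; V(1,1) = max -> 0.778967
  V(0,0) = exp(-r*dt) * [p*22.501652 + (1-p)*0.778967] = 11.278622; exercise = 1.610000; V(0,0) = max -> 11.278622


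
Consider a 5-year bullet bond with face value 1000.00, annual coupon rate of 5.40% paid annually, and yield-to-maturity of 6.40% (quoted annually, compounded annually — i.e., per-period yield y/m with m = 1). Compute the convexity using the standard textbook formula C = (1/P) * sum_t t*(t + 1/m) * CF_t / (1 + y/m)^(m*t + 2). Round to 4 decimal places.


Answer: Convexity = 23.0024

Derivation:
Coupon per period c = face * coupon_rate / m = 54.000000
Periods per year m = 1; per-period yield y/m = 0.064000
Number of cashflows N = 5
Cashflows (t years, CF_t, discount factor 1/(1+y/m)^(m*t), PV):
  t = 1.0000: CF_t = 54.000000, DF = 0.939850, PV = 50.751880
  t = 2.0000: CF_t = 54.000000, DF = 0.883317, PV = 47.699135
  t = 3.0000: CF_t = 54.000000, DF = 0.830185, PV = 44.830014
  t = 4.0000: CF_t = 54.000000, DF = 0.780249, PV = 42.133472
  t = 5.0000: CF_t = 1054.000000, DF = 0.733317, PV = 772.916309
Price P = sum_t PV_t = 958.330810
Convexity numerator sum_t t*(t + 1/m) * CF_t / (1+y/m)^(m*t + 2):
  t = 1.0000: term = 89.660028
  t = 2.0000: term = 252.800832
  t = 3.0000: term = 475.189533
  t = 4.0000: term = 744.344507
  t = 5.0000: term = 20481.910774
Convexity = (1/P) * sum = 22043.905674 / 958.330810 = 23.002397


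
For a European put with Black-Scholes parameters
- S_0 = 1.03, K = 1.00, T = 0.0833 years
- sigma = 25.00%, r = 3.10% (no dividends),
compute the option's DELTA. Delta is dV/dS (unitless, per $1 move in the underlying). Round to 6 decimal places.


d1 = 0.4815264497; d2 = 0.4093721013
phi(d1) = 0.3552717128; exp(-qT) = 1.0000000000; exp(-rT) = 0.9974210313
N(-d1) = 0.3150711930
Delta = -exp(-qT) * N(-d1) = -1.0000000000 * 0.3150711930 = -0.315071

Answer: Delta = -0.315071


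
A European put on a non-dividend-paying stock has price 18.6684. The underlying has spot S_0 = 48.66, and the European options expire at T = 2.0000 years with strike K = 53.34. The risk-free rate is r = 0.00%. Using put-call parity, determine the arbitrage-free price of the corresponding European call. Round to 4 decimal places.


Answer: Call price = 13.9884

Derivation:
Put-call parity: C - P = S_0 * exp(-qT) - K * exp(-rT).
S_0 * exp(-qT) = 48.6600 * 1.00000000 = 48.66000000
K * exp(-rT) = 53.3400 * 1.00000000 = 53.34000000
C = P + S*exp(-qT) - K*exp(-rT)
C = 18.6684 + 48.66000000 - 53.34000000 = 13.9884


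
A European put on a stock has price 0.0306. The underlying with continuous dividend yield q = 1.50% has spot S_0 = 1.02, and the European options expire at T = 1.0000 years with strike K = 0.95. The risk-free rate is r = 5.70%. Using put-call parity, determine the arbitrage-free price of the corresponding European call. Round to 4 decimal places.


Put-call parity: C - P = S_0 * exp(-qT) - K * exp(-rT).
S_0 * exp(-qT) = 1.0200 * 0.98511194 = 1.00481418
K * exp(-rT) = 0.9500 * 0.94459407 = 0.89736437
C = P + S*exp(-qT) - K*exp(-rT)
C = 0.0306 + 1.00481418 - 0.89736437 = 0.1380

Answer: Call price = 0.1380


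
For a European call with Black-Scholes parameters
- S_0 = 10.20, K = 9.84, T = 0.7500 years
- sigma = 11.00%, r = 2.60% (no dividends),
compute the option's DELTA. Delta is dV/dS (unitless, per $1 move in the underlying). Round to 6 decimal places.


d1 = 0.6295165872; d2 = 0.5342537928
phi(d1) = 0.3272325823; exp(-qT) = 1.0000000000; exp(-rT) = 0.9806888952
N(d1) = 0.7354945435
Delta = exp(-qT) * N(d1) = 1.0000000000 * 0.7354945435 = 0.735495

Answer: Delta = 0.735495


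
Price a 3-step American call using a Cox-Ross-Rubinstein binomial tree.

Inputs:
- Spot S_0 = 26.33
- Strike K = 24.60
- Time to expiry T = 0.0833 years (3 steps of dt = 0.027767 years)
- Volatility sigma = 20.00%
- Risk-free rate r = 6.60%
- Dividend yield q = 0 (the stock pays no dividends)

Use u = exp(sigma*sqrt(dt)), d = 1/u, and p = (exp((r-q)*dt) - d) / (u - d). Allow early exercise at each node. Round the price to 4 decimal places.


dt = T/N = 0.027767
u = exp(sigma*sqrt(dt)) = 1.033888; d = 1/u = 0.967223
p = (exp((r-q)*dt) - d) / (u - d) = 0.519184
Discount per step: exp(-r*dt) = 0.998169
Stock lattice S(k, i) with i counting down-moves:
  k=0: S(0,0) = 26.3300
  k=1: S(1,0) = 27.2223; S(1,1) = 25.4670
  k=2: S(2,0) = 28.1448; S(2,1) = 26.3300; S(2,2) = 24.6322
  k=3: S(3,0) = 29.0986; S(3,1) = 27.2223; S(3,2) = 25.4670; S(3,3) = 23.8248
Terminal payoffs V(N, i) = max(S_T - K, 0):
  V(3,0) = 4.498568; V(3,1) = 2.622277; V(3,2) = 0.866970; V(3,3) = 0.000000
Backward induction: V(k, i) = exp(-r*dt) * [p * V(k+1, i) + (1-p) * V(k+1, i+1)]; then take max(V_cont, immediate exercise) for American.
  V(2,0) = exp(-r*dt) * [p*4.498568 + (1-p)*2.622277] = 3.589832; exercise = 3.544791; V(2,0) = max -> 3.589832
  V(2,1) = exp(-r*dt) * [p*2.622277 + (1-p)*0.866970] = 1.775041; exercise = 1.730000; V(2,1) = max -> 1.775041
  V(2,2) = exp(-r*dt) * [p*0.866970 + (1-p)*0.000000] = 0.449292; exercise = 0.032227; V(2,2) = max -> 0.449292
  V(1,0) = exp(-r*dt) * [p*3.589832 + (1-p)*1.775041] = 2.712276; exercise = 2.622277; V(1,0) = max -> 2.712276
  V(1,1) = exp(-r*dt) * [p*1.775041 + (1-p)*0.449292] = 1.135516; exercise = 0.866970; V(1,1) = max -> 1.135516
  V(0,0) = exp(-r*dt) * [p*2.712276 + (1-p)*1.135516] = 1.950566; exercise = 1.730000; V(0,0) = max -> 1.950566

Answer: Price = V(0,0) = 1.9506


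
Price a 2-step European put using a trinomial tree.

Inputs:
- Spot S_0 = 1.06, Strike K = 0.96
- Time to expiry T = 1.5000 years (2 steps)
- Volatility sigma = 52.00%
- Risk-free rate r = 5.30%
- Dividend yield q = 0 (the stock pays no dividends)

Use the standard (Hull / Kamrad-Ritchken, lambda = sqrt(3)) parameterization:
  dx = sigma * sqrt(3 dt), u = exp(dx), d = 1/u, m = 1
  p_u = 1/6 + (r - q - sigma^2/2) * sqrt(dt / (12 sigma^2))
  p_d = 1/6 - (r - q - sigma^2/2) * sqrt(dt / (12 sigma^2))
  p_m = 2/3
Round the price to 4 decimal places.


dt = T/N = 0.750000; dx = sigma*sqrt(3*dt) = 0.780000
u = exp(dx) = 2.181472; d = 1/u = 0.458406
p_u = 0.127147, p_m = 0.666667, p_d = 0.206186
Discount per step: exp(-r*dt) = 0.961030
Stock lattice S(k, j) with j the centered position index:
  k=0: S(0,+0) = 1.0600
  k=1: S(1,-1) = 0.4859; S(1,+0) = 1.0600; S(1,+1) = 2.3124
  k=2: S(2,-2) = 0.2227; S(2,-1) = 0.4859; S(2,+0) = 1.0600; S(2,+1) = 2.3124; S(2,+2) = 5.0444
Terminal payoffs V(N, j) = max(K - S_T, 0):
  V(2,-2) = 0.737256; V(2,-1) = 0.474090; V(2,+0) = 0.000000; V(2,+1) = 0.000000; V(2,+2) = 0.000000
Backward induction: V(k, j) = exp(-r*dt) * [p_u * V(k+1, j+1) + p_m * V(k+1, j) + p_d * V(k+1, j-1)]
  V(1,-1) = exp(-r*dt) * [p_u*0.000000 + p_m*0.474090 + p_d*0.737256] = 0.449831
  V(1,+0) = exp(-r*dt) * [p_u*0.000000 + p_m*0.000000 + p_d*0.474090] = 0.093941
  V(1,+1) = exp(-r*dt) * [p_u*0.000000 + p_m*0.000000 + p_d*0.000000] = 0.000000
  V(0,+0) = exp(-r*dt) * [p_u*0.000000 + p_m*0.093941 + p_d*0.449831] = 0.149321

Answer: Price = V(0,0) = 0.1493
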